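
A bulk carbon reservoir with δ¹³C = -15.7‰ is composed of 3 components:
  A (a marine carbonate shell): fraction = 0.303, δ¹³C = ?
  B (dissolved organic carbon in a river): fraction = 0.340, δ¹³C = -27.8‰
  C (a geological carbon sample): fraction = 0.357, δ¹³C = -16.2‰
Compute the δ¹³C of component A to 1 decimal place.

Isotope mass balance: δ_bulk = Σ fᵢ·δᵢ.
-15.7 = 0.303×δ_A + 0.340×(-27.8) + 0.357×(-16.2)
0.303·δ_A = -15.7 − (-15.235) = -0.465
δ_A = -0.465 / 0.303 = -1.53‰

-1.5‰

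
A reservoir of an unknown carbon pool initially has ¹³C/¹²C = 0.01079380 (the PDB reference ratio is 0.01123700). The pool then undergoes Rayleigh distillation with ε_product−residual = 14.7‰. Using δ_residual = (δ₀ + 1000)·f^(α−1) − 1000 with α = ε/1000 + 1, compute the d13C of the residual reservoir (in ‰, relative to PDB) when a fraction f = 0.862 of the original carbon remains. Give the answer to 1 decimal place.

-41.5‰

δ₀ = (0.01079380/0.01123700 − 1)×1000 = (0.960559 − 1)×1000 = -39.441‰
α − 1 = ε/1000 = 0.0147
f^(α−1) = 0.862^(0.0147) = 0.997819
δ_res = (-39.441 + 1000) × 0.997819 − 1000 = 958.464 − 1000 = -41.54‰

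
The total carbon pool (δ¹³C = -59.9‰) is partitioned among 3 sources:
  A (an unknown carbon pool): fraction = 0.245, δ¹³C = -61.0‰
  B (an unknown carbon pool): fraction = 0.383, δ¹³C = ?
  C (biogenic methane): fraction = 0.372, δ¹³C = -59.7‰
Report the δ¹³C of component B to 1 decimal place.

-59.4‰

Isotope mass balance: δ_bulk = Σ fᵢ·δᵢ.
-59.9 = 0.245×(-61.0) + 0.383×δ_B + 0.372×(-59.7)
0.383·δ_B = -59.9 − (-37.153) = -22.747
δ_B = -22.747 / 0.383 = -59.39‰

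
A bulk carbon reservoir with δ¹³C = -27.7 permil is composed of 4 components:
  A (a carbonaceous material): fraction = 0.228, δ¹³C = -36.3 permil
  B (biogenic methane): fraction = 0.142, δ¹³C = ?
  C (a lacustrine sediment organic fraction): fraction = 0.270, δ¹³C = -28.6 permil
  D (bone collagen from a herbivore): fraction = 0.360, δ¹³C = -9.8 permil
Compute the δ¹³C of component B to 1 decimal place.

-57.6 permil

Isotope mass balance: δ_bulk = Σ fᵢ·δᵢ.
-27.7 = 0.228×(-36.3) + 0.142×δ_B + 0.270×(-28.6) + 0.360×(-9.8)
0.142·δ_B = -27.7 − (-19.526) = -8.174
δ_B = -8.174 / 0.142 = -57.56 permil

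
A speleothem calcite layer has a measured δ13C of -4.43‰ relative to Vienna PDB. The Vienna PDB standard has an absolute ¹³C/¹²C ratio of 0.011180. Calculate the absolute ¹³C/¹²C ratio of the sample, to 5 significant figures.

0.011130

R_sample = R_standard × (δ13C/1000 + 1)
R_sample = 0.011180 × (-4.43/1000 + 1) = 0.011180 × 0.995570
R_sample = 0.0111305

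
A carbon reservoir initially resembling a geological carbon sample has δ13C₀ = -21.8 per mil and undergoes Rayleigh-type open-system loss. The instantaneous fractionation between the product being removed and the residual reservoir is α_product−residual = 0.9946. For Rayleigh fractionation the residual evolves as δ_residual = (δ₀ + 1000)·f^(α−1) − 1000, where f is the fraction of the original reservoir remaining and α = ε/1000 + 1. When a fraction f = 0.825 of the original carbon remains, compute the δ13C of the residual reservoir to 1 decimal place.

-20.8 per mil

Rayleigh residual: δ_res = (δ₀ + 1000)·f^(α−1) − 1000
α − 1 = -0.00540
f^(α−1) = 0.825^(-0.00540) = 1.001039
δ_res = (-21.8 + 1000) × 1.001039 − 1000 = 979.217 − 1000 = -20.78 per mil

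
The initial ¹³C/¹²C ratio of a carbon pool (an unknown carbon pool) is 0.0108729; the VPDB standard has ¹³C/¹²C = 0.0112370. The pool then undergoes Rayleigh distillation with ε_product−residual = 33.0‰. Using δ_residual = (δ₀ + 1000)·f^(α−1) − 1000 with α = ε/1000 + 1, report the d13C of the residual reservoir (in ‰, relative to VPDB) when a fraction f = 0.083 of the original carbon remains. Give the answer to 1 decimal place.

-108.7‰

δ₀ = (0.0108729/0.0112370 − 1)×1000 = (0.967598 − 1)×1000 = -32.402‰
α − 1 = ε/1000 = 0.0330
f^(α−1) = 0.083^(0.0330) = 0.921148
δ_res = (-32.402 + 1000) × 0.921148 − 1000 = 891.301 − 1000 = -108.70‰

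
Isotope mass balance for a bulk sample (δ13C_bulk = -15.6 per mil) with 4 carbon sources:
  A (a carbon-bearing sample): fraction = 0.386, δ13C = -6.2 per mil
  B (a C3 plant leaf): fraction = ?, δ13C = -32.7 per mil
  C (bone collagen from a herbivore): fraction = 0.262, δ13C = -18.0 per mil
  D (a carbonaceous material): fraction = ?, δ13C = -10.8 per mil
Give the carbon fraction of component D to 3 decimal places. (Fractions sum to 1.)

Let f_D and f_B be the unknown fractions; fractions sum to 1 so f_D + f_B = 0.352.
Mass balance: Σ fᵢ·δᵢ = δ_bulk ⇒ f_D·(-10.8) + f_B·(-32.7) = -15.6 − (-7.109) = -8.491
Substitute f_B = 0.352 − f_D:
f_D·(-10.8 − -32.7) = -8.491 − 0.352×(-32.7) = 3.020
f_D = 3.020 / 21.9 = 0.1379

0.138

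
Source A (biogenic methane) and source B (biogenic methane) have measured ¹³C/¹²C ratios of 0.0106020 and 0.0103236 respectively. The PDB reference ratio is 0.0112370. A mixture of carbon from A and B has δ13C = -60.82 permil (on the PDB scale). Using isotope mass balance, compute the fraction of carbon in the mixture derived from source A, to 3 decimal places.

0.826

δ_A = (0.0106020/0.0112370 − 1)×1000 = (0.943490 − 1)×1000 = -56.510 permil
δ_B = (0.0103236/0.0112370 − 1)×1000 = (0.918715 − 1)×1000 = -81.285 permil
f_A = (δ_mix − δ_B)/(δ_A − δ_B) = (-60.82 − (-81.285))/(-56.510 − (-81.285))
f_A = 20.465 / 24.775 = 0.8260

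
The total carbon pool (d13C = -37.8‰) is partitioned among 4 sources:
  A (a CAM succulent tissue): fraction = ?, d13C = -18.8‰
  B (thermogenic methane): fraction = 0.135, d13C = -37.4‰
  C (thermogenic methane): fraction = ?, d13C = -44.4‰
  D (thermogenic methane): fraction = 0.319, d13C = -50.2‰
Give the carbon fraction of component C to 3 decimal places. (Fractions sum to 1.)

Let f_C and f_A be the unknown fractions; fractions sum to 1 so f_C + f_A = 0.546.
Mass balance: Σ fᵢ·δᵢ = δ_bulk ⇒ f_C·(-44.4) + f_A·(-18.8) = -37.8 − (-21.063) = -16.737
Substitute f_A = 0.546 − f_C:
f_C·(-44.4 − -18.8) = -16.737 − 0.546×(-18.8) = -6.472
f_C = -6.472 / -25.6 = 0.2528

0.253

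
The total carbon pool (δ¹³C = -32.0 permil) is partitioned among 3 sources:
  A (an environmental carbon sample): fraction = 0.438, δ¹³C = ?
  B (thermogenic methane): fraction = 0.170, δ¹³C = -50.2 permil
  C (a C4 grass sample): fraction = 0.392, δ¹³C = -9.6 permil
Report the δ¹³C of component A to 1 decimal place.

-45.0 permil

Isotope mass balance: δ_bulk = Σ fᵢ·δᵢ.
-32.0 = 0.438×δ_A + 0.170×(-50.2) + 0.392×(-9.6)
0.438·δ_A = -32.0 − (-12.297) = -19.703
δ_A = -19.703 / 0.438 = -44.98 permil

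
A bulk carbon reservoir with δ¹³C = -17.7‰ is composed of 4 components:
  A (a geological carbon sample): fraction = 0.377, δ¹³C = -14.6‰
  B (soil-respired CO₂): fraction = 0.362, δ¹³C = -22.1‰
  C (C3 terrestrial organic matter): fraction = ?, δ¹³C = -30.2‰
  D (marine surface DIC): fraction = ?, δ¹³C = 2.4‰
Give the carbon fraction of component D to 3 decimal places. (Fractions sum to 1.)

Let f_D and f_C be the unknown fractions; fractions sum to 1 so f_D + f_C = 0.261.
Mass balance: Σ fᵢ·δᵢ = δ_bulk ⇒ f_D·(2.4) + f_C·(-30.2) = -17.7 − (-13.504) = -4.196
Substitute f_C = 0.261 − f_D:
f_D·(2.4 − -30.2) = -4.196 − 0.261×(-30.2) = 3.687
f_D = 3.687 / 32.6 = 0.1131

0.113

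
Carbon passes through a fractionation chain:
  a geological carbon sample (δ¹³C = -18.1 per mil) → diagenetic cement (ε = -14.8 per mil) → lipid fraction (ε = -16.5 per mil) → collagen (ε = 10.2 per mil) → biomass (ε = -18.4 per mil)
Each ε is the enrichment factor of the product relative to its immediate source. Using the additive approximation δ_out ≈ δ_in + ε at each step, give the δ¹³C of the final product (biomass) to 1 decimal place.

-57.6 per mil

step 1: δ ≈ -18.1 + (-14.8) = -32.9 per mil
step 2: δ ≈ -32.9 + (-16.5) = -49.4 per mil
step 3: δ ≈ -49.4 + (10.2) = -39.2 per mil
step 4: δ ≈ -39.2 + (-18.4) = -57.6 per mil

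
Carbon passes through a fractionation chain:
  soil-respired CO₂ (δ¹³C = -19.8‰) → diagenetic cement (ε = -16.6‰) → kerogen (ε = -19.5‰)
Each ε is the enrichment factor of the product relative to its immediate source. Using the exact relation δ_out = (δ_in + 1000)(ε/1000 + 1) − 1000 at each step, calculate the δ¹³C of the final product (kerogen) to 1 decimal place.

-54.9‰

step 1: δ = (-19.80 + 1000)·(-16.6/1000 + 1) − 1000 = -36.07‰
step 2: δ = (-36.07 + 1000)·(-19.5/1000 + 1) − 1000 = -54.87‰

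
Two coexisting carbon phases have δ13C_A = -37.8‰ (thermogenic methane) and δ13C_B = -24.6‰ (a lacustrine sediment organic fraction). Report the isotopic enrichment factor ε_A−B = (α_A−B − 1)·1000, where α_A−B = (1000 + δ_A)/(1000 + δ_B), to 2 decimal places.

-13.53‰

α_A−B = (1000 + -37.8) / (1000 + -24.6) = 962.2 / 975.4 = 0.986467
ε_A−B = (0.986467 − 1) × 1000 = -13.533‰
(The approximation ε ≈ δ_A − δ_B would give -13.2‰.)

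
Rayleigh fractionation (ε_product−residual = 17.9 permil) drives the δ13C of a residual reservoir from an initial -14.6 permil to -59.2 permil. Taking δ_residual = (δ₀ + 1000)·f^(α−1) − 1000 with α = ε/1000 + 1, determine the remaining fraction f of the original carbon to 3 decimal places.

0.075

α − 1 = ε/1000 = 0.0179
(δ_res + 1000)/(δ₀ + 1000) = (-59.2 + 1000)/(-14.6 + 1000) = 940.8/985.4 = 0.954739
f = 0.954739^(1/0.0179) = exp(ln(0.954739)/0.0179) = exp(-0.04632/0.0179)
f = exp(-2.5875) = 0.0752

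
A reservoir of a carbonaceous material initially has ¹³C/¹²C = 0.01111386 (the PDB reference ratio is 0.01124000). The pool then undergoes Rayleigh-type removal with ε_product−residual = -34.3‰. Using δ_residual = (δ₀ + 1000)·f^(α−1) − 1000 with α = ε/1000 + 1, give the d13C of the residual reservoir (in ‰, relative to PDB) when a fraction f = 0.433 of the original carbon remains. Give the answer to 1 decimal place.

δ₀ = (0.01111386/0.01124000 − 1)×1000 = (0.988778 − 1)×1000 = -11.222‰
α − 1 = ε/1000 = -0.0343
f^(α−1) = 0.433^(-0.0343) = 1.029126
δ_res = (-11.222 + 1000) × 1.029126 − 1000 = 1017.577 − 1000 = 17.58‰

17.6‰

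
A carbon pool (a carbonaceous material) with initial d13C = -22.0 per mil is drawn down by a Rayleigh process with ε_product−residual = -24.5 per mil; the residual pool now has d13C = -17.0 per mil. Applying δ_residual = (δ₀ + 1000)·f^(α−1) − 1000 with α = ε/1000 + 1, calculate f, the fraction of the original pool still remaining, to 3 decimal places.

α − 1 = ε/1000 = -0.0245
(δ_res + 1000)/(δ₀ + 1000) = (-17.0 + 1000)/(-22.0 + 1000) = 983.0/978.0 = 1.005112
f = 1.005112^(1/-0.0245) = exp(ln(1.005112)/-0.0245) = exp(0.00510/-0.0245)
f = exp(-0.2081) = 0.8121

0.812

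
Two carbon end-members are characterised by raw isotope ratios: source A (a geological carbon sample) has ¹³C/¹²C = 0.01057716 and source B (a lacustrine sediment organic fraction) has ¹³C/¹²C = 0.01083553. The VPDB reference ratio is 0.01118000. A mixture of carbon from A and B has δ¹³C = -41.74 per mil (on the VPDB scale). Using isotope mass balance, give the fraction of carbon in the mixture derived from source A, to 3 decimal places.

δ_A = (0.01057716/0.01118000 − 1)×1000 = (0.946079 − 1)×1000 = -53.921 per mil
δ_B = (0.01083553/0.01118000 − 1)×1000 = (0.969189 − 1)×1000 = -30.811 per mil
f_A = (δ_mix − δ_B)/(δ_A − δ_B) = (-41.74 − (-30.811))/(-53.921 − (-30.811))
f_A = -10.929 / -23.110 = 0.4729

0.473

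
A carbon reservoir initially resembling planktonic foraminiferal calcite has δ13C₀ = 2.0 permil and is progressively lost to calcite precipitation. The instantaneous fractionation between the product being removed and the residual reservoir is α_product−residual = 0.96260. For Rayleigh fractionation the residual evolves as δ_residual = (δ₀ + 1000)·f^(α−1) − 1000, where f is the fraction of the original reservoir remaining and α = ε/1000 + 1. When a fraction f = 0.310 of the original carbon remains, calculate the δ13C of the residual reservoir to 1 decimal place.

Rayleigh residual: δ_res = (δ₀ + 1000)·f^(α−1) − 1000
α − 1 = -0.03740
f^(α−1) = 0.310^(-0.03740) = 1.044776
δ_res = (2.0 + 1000) × 1.044776 − 1000 = 1046.865 − 1000 = 46.87 permil

46.9 permil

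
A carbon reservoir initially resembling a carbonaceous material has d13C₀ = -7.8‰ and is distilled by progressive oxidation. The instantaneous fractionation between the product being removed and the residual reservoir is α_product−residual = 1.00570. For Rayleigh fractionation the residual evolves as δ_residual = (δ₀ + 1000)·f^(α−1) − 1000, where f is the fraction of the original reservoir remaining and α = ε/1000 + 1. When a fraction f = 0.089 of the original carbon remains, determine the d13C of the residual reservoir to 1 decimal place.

Rayleigh residual: δ_res = (δ₀ + 1000)·f^(α−1) − 1000
α − 1 = 0.00570
f^(α−1) = 0.089^(0.00570) = 0.986306
δ_res = (-7.8 + 1000) × 0.986306 − 1000 = 978.612 − 1000 = -21.39‰

-21.4‰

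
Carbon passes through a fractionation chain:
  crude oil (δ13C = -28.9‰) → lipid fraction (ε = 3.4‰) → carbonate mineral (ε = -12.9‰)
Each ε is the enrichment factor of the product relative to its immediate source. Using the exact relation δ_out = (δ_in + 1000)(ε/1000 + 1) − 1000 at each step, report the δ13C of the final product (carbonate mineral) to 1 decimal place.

step 1: δ = (-28.90 + 1000)·(3.4/1000 + 1) − 1000 = -25.60‰
step 2: δ = (-25.60 + 1000)·(-12.9/1000 + 1) − 1000 = -38.17‰

-38.2‰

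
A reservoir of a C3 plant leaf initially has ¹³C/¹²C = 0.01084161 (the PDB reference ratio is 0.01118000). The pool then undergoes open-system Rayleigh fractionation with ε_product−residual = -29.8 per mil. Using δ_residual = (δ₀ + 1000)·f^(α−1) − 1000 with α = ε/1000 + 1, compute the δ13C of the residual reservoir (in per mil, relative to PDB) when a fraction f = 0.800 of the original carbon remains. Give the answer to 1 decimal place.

-23.8 per mil

δ₀ = (0.01084161/0.01118000 − 1)×1000 = (0.969733 − 1)×1000 = -30.267 per mil
α − 1 = ε/1000 = -0.0298
f^(α−1) = 0.800^(-0.0298) = 1.006672
δ_res = (-30.267 + 1000) × 1.006672 − 1000 = 976.202 − 1000 = -23.80 per mil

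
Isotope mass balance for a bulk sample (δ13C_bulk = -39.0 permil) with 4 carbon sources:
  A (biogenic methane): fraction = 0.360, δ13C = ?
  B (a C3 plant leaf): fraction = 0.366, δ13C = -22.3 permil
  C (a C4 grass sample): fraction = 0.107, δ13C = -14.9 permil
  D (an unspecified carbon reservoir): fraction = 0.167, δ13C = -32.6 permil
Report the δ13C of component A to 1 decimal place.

Isotope mass balance: δ_bulk = Σ fᵢ·δᵢ.
-39.0 = 0.360×δ_A + 0.366×(-22.3) + 0.107×(-14.9) + 0.167×(-32.6)
0.360·δ_A = -39.0 − (-15.200) = -23.800
δ_A = -23.800 / 0.360 = -66.11 permil

-66.1 permil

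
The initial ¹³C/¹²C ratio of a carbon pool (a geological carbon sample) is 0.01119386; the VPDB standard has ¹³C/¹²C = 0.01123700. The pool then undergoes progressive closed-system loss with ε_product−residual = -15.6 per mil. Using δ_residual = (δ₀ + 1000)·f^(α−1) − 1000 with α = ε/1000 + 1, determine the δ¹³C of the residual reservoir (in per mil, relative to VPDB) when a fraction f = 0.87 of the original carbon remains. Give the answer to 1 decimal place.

-1.7 per mil

δ₀ = (0.01119386/0.01123700 − 1)×1000 = (0.996161 − 1)×1000 = -3.839 per mil
α − 1 = ε/1000 = -0.0156
f^(α−1) = 0.87^(-0.0156) = 1.002175
δ_res = (-3.839 + 1000) × 1.002175 − 1000 = 998.327 − 1000 = -1.67 per mil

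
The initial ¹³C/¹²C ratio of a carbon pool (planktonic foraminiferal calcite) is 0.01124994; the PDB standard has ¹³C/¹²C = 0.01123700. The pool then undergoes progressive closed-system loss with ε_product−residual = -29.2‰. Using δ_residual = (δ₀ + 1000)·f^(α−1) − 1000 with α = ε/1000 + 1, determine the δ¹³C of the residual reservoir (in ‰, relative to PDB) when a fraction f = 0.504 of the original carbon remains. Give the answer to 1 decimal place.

21.4‰

δ₀ = (0.01124994/0.01123700 − 1)×1000 = (1.001152 − 1)×1000 = 1.152‰
α − 1 = ε/1000 = -0.0292
f^(α−1) = 0.504^(-0.0292) = 1.020209
δ_res = (1.152 + 1000) × 1.020209 − 1000 = 1021.384 − 1000 = 21.38‰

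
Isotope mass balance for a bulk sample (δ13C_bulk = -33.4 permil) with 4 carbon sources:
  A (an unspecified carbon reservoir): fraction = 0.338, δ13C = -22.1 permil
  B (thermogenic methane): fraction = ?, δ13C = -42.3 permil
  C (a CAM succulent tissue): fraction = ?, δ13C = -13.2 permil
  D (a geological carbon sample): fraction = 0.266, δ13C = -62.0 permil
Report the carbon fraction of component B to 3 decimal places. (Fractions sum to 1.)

0.145

Let f_B and f_C be the unknown fractions; fractions sum to 1 so f_B + f_C = 0.396.
Mass balance: Σ fᵢ·δᵢ = δ_bulk ⇒ f_B·(-42.3) + f_C·(-13.2) = -33.4 − (-23.962) = -9.438
Substitute f_C = 0.396 − f_B:
f_B·(-42.3 − -13.2) = -9.438 − 0.396×(-13.2) = -4.211
f_B = -4.211 / -29.1 = 0.1447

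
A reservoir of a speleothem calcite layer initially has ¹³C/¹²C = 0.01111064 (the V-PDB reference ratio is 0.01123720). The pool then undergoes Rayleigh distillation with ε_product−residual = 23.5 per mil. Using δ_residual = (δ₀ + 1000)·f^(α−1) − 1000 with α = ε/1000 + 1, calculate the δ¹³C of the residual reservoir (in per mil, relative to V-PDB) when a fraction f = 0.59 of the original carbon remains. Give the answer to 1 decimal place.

δ₀ = (0.01111064/0.01123720 − 1)×1000 = (0.988737 − 1)×1000 = -11.263 per mil
α − 1 = ε/1000 = 0.0235
f^(α−1) = 0.59^(0.0235) = 0.987677
δ_res = (-11.263 + 1000) × 0.987677 − 1000 = 976.553 − 1000 = -23.45 per mil

-23.4 per mil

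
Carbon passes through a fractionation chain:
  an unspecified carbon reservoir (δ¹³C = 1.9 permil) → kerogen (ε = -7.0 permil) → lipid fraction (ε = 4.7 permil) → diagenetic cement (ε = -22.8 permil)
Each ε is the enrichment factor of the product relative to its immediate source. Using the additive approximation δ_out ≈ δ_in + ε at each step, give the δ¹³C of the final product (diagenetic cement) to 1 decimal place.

step 1: δ ≈ 1.9 + (-7.0) = -5.1 permil
step 2: δ ≈ -5.1 + (4.7) = -0.4 permil
step 3: δ ≈ -0.4 + (-22.8) = -23.2 permil

-23.2 permil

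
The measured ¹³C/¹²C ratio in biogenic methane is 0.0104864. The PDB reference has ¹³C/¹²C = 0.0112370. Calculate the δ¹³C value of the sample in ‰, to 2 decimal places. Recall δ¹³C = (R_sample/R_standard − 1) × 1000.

-66.80‰

δ¹³C = (R_sample / R_standard − 1) × 1000
R_sample / R_standard = 0.0104864 / 0.0112370 = 0.933203
δ¹³C = (0.933203 − 1) × 1000 = -66.797‰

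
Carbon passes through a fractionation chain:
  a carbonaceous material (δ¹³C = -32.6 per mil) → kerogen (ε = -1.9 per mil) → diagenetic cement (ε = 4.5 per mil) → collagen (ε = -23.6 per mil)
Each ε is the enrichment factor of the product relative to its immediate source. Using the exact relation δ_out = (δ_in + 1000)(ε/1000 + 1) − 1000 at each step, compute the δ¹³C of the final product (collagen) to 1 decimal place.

step 1: δ = (-32.60 + 1000)·(-1.9/1000 + 1) − 1000 = -34.44 per mil
step 2: δ = (-34.44 + 1000)·(4.5/1000 + 1) − 1000 = -30.09 per mil
step 3: δ = (-30.09 + 1000)·(-23.6/1000 + 1) − 1000 = -52.98 per mil

-53.0 per mil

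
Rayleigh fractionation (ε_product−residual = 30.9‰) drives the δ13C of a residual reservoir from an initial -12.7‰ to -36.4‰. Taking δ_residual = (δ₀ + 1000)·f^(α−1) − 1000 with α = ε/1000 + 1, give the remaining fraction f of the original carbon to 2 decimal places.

0.46

α − 1 = ε/1000 = 0.0309
(δ_res + 1000)/(δ₀ + 1000) = (-36.4 + 1000)/(-12.7 + 1000) = 963.6/987.3 = 0.975995
f = 0.975995^(1/0.0309) = exp(ln(0.975995)/0.0309) = exp(-0.02430/0.0309)
f = exp(-0.7863) = 0.4555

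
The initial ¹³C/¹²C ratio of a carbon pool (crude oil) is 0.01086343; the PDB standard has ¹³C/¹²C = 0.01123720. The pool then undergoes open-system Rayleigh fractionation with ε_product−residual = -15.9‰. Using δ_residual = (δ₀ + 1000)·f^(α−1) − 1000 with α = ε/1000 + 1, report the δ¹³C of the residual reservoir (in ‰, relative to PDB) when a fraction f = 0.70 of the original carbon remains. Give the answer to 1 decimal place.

δ₀ = (0.01086343/0.01123720 − 1)×1000 = (0.966738 − 1)×1000 = -33.262‰
α − 1 = ε/1000 = -0.0159
f^(α−1) = 0.70^(-0.0159) = 1.005687
δ_res = (-33.262 + 1000) × 1.005687 − 1000 = 972.236 − 1000 = -27.76‰

-27.8‰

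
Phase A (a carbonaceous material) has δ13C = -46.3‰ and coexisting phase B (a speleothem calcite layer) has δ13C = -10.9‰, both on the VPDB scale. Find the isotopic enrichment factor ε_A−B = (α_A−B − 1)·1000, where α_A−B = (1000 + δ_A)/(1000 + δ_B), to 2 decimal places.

-35.79‰

α_A−B = (1000 + -46.3) / (1000 + -10.9) = 953.7 / 989.1 = 0.964210
ε_A−B = (0.964210 − 1) × 1000 = -35.790‰
(The approximation ε ≈ δ_A − δ_B would give -35.4‰.)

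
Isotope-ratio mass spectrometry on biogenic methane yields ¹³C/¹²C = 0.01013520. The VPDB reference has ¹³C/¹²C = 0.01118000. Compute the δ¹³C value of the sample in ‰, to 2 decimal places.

-93.45‰

δ¹³C = (R_sample / R_standard − 1) × 1000
R_sample / R_standard = 0.01013520 / 0.01118000 = 0.906547
δ¹³C = (0.906547 − 1) × 1000 = -93.453‰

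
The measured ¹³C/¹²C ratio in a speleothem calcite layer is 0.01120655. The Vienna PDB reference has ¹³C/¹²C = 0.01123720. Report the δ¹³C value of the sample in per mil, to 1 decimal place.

-2.7 per mil

δ¹³C = (R_sample / R_standard − 1) × 1000
R_sample / R_standard = 0.01120655 / 0.01123720 = 0.997272
δ¹³C = (0.997272 − 1) × 1000 = -2.73 per mil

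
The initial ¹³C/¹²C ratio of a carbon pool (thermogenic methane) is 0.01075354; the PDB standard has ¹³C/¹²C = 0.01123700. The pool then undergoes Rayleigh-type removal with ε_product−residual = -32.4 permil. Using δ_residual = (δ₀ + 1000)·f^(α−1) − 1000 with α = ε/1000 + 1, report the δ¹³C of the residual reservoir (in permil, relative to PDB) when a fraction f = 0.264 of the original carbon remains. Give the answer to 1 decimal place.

δ₀ = (0.01075354/0.01123700 − 1)×1000 = (0.956976 − 1)×1000 = -43.024 permil
α − 1 = ε/1000 = -0.0324
f^(α−1) = 0.264^(-0.0324) = 1.044095
δ_res = (-43.024 + 1000) × 1.044095 − 1000 = 999.174 − 1000 = -0.83 permil

-0.8 permil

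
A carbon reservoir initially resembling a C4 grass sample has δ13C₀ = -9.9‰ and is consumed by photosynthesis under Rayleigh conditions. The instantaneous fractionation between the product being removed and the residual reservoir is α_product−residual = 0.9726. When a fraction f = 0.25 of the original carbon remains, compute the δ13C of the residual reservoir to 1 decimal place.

28.4‰

Rayleigh residual: δ_res = (δ₀ + 1000)·f^(α−1) − 1000
α − 1 = -0.02740
f^(α−1) = 0.25^(-0.02740) = 1.038715
δ_res = (-9.9 + 1000) × 1.038715 − 1000 = 1028.432 − 1000 = 28.43‰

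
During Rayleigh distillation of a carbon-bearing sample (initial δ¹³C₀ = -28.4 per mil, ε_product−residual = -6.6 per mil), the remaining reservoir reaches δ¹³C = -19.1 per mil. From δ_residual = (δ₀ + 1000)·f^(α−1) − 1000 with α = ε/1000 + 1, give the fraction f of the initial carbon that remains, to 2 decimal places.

0.24

α − 1 = ε/1000 = -0.0066
(δ_res + 1000)/(δ₀ + 1000) = (-19.1 + 1000)/(-28.4 + 1000) = 980.9/971.6 = 1.009572
f = 1.009572^(1/-0.0066) = exp(ln(1.009572)/-0.0066) = exp(0.00953/-0.0066)
f = exp(-1.4434) = 0.2361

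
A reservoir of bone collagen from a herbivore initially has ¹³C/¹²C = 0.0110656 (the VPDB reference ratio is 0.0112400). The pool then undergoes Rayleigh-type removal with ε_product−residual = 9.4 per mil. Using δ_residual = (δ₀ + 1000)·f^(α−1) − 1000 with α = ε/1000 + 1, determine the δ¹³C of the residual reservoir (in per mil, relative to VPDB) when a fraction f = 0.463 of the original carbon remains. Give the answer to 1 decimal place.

δ₀ = (0.0110656/0.0112400 − 1)×1000 = (0.984484 − 1)×1000 = -15.516 per mil
α − 1 = ε/1000 = 0.0094
f^(α−1) = 0.463^(0.0094) = 0.992788
δ_res = (-15.516 + 1000) × 0.992788 − 1000 = 977.384 − 1000 = -22.62 per mil

-22.6 per mil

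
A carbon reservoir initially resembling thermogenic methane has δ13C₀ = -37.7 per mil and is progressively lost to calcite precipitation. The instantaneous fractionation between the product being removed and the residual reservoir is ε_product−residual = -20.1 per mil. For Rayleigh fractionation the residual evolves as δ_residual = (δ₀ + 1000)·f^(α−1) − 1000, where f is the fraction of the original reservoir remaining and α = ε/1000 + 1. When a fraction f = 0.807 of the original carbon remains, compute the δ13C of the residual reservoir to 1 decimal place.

-33.5 per mil

Rayleigh residual: δ_res = (δ₀ + 1000)·f^(α−1) − 1000
α = ε/1000 + 1 = 0.97990, so α − 1 = -0.02010
f^(α−1) = 0.807^(-0.02010) = 1.004319
δ_res = (-37.7 + 1000) × 1.004319 − 1000 = 966.457 − 1000 = -33.54 per mil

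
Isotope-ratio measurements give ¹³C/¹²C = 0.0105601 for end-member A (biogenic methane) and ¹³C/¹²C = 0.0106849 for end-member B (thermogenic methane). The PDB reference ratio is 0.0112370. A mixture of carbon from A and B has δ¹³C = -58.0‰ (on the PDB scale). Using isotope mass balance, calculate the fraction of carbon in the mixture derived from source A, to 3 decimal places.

0.798

δ_A = (0.0105601/0.0112370 − 1)×1000 = (0.939762 − 1)×1000 = -60.238‰
δ_B = (0.0106849/0.0112370 − 1)×1000 = (0.950868 − 1)×1000 = -49.132‰
f_A = (δ_mix − δ_B)/(δ_A − δ_B) = (-58.0 − (-49.132))/(-60.238 − (-49.132))
f_A = -8.868 / -11.106 = 0.7984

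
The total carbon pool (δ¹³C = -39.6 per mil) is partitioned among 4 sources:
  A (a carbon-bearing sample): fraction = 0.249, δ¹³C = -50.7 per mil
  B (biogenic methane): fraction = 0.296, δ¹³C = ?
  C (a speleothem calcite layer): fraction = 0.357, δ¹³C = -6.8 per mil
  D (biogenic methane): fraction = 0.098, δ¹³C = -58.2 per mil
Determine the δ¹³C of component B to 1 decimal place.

-63.7 per mil

Isotope mass balance: δ_bulk = Σ fᵢ·δᵢ.
-39.6 = 0.249×(-50.7) + 0.296×δ_B + 0.357×(-6.8) + 0.098×(-58.2)
0.296·δ_B = -39.6 − (-20.756) = -18.845
δ_B = -18.845 / 0.296 = -63.66 per mil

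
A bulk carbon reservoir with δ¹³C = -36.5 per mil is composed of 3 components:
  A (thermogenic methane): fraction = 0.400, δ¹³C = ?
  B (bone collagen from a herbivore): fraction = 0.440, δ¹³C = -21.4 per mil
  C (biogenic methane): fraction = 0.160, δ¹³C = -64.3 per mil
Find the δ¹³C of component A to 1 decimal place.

Isotope mass balance: δ_bulk = Σ fᵢ·δᵢ.
-36.5 = 0.400×δ_A + 0.440×(-21.4) + 0.160×(-64.3)
0.400·δ_A = -36.5 − (-19.704) = -16.796
δ_A = -16.796 / 0.400 = -41.99 per mil

-42.0 per mil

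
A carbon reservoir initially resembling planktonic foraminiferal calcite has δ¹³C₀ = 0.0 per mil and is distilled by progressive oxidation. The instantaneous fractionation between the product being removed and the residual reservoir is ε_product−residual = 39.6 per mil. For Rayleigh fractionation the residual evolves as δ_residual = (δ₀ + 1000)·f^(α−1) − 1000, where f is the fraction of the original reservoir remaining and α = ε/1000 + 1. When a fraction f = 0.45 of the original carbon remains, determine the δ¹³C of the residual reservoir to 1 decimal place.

-31.1 per mil

Rayleigh residual: δ_res = (δ₀ + 1000)·f^(α−1) − 1000
α = ε/1000 + 1 = 1.03960, so α − 1 = 0.03960
f^(α−1) = 0.45^(0.03960) = 0.968874
δ_res = (0.0 + 1000) × 0.968874 − 1000 = 968.874 − 1000 = -31.13 per mil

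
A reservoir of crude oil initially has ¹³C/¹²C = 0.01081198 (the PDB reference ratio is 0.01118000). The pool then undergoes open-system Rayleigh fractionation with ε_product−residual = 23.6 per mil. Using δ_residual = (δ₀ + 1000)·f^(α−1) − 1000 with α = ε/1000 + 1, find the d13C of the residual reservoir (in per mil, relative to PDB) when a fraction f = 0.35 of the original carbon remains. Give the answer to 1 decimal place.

-56.6 per mil

δ₀ = (0.01081198/0.01118000 − 1)×1000 = (0.967082 − 1)×1000 = -32.918 per mil
α − 1 = ε/1000 = 0.0236
f^(α−1) = 0.35^(0.0236) = 0.975529
δ_res = (-32.918 + 1000) × 0.975529 − 1000 = 943.416 − 1000 = -56.58 per mil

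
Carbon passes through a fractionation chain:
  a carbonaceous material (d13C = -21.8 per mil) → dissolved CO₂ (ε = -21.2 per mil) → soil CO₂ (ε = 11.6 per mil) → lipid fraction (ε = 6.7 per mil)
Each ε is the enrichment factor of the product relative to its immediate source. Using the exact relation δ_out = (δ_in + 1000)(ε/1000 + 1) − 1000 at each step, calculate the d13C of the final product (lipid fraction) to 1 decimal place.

step 1: δ = (-21.80 + 1000)·(-21.2/1000 + 1) − 1000 = -42.54 per mil
step 2: δ = (-42.54 + 1000)·(11.6/1000 + 1) − 1000 = -31.43 per mil
step 3: δ = (-31.43 + 1000)·(6.7/1000 + 1) − 1000 = -24.94 per mil

-24.9 per mil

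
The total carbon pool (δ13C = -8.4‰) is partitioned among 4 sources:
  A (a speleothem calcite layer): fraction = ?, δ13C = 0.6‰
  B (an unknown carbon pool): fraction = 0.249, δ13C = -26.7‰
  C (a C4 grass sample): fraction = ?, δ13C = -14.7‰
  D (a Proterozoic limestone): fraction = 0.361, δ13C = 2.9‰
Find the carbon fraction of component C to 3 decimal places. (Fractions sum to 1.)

0.198

Let f_C and f_A be the unknown fractions; fractions sum to 1 so f_C + f_A = 0.390.
Mass balance: Σ fᵢ·δᵢ = δ_bulk ⇒ f_C·(-14.7) + f_A·(0.6) = -8.4 − (-5.601) = -2.799
Substitute f_A = 0.390 − f_C:
f_C·(-14.7 − 0.6) = -2.799 − 0.390×(0.6) = -3.033
f_C = -3.033 / -15.3 = 0.1982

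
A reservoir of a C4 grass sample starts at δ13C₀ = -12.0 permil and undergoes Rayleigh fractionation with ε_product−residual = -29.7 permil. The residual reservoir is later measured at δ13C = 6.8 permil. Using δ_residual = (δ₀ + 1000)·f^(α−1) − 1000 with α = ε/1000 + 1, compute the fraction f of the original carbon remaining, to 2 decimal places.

0.53

α − 1 = ε/1000 = -0.0297
(δ_res + 1000)/(δ₀ + 1000) = (6.8 + 1000)/(-12.0 + 1000) = 1006.8/988.0 = 1.019028
f = 1.019028^(1/-0.0297) = exp(ln(1.019028)/-0.0297) = exp(0.01885/-0.0297)
f = exp(-0.6347) = 0.5301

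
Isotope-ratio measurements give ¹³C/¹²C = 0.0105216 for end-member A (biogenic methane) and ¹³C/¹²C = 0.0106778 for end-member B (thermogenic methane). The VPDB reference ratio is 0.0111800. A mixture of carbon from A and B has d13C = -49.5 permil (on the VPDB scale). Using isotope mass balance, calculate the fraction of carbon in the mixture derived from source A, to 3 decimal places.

δ_A = (0.0105216/0.0111800 − 1)×1000 = (0.941109 − 1)×1000 = -58.891 permil
δ_B = (0.0106778/0.0111800 − 1)×1000 = (0.955081 − 1)×1000 = -44.919 permil
f_A = (δ_mix − δ_B)/(δ_A − δ_B) = (-49.5 − (-44.919))/(-58.891 − (-44.919))
f_A = -4.581 / -13.971 = 0.3278

0.328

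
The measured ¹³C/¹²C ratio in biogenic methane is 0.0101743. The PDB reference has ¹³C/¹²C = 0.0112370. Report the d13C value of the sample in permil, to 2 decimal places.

d13C = (R_sample / R_standard − 1) × 1000
R_sample / R_standard = 0.0101743 / 0.0112370 = 0.905428
d13C = (0.905428 − 1) × 1000 = -94.572 permil

-94.57 permil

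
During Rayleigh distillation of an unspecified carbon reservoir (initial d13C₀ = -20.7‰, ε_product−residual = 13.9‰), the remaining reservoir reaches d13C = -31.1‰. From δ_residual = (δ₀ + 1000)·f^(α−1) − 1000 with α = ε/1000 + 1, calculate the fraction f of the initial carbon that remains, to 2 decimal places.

α − 1 = ε/1000 = 0.0139
(δ_res + 1000)/(δ₀ + 1000) = (-31.1 + 1000)/(-20.7 + 1000) = 968.9/979.3 = 0.989380
f = 0.989380^(1/0.0139) = exp(ln(0.989380)/0.0139) = exp(-0.01068/0.0139)
f = exp(-0.7681) = 0.4639

0.46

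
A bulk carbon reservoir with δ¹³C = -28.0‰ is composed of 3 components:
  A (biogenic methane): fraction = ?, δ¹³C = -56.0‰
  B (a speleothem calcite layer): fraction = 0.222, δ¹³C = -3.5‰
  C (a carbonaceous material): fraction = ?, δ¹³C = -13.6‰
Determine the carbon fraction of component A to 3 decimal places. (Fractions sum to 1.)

0.393

Let f_A and f_C be the unknown fractions; fractions sum to 1 so f_A + f_C = 0.778.
Mass balance: Σ fᵢ·δᵢ = δ_bulk ⇒ f_A·(-56.0) + f_C·(-13.6) = -28.0 − (-0.777) = -27.223
Substitute f_C = 0.778 − f_A:
f_A·(-56.0 − -13.6) = -27.223 − 0.778×(-13.6) = -16.642
f_A = -16.642 / -42.4 = 0.3925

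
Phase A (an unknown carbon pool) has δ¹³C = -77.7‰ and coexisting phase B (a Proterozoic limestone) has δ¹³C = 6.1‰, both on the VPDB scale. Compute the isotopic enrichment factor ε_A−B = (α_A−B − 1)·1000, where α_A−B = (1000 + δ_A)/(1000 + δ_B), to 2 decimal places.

α_A−B = (1000 + -77.7) / (1000 + 6.1) = 922.3 / 1006.1 = 0.916708
ε_A−B = (0.916708 − 1) × 1000 = -83.292‰
(The approximation ε ≈ δ_A − δ_B would give -83.8‰.)

-83.29‰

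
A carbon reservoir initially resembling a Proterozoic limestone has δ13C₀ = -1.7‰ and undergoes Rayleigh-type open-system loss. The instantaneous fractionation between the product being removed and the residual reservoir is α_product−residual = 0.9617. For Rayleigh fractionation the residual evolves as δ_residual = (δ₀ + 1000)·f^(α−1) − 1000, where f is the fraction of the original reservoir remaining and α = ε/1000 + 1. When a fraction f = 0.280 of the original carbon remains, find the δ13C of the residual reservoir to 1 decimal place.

48.2‰

Rayleigh residual: δ_res = (δ₀ + 1000)·f^(α−1) − 1000
α − 1 = -0.03830
f^(α−1) = 0.280^(-0.03830) = 1.049963
δ_res = (-1.7 + 1000) × 1.049963 − 1000 = 1048.178 − 1000 = 48.18‰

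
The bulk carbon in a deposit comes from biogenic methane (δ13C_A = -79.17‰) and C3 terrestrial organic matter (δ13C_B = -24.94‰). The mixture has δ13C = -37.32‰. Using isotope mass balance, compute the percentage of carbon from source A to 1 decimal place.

22.8%

δ_mix = f_A·δ_A + (1 − f_A)·δ_B  ⇒  f_A = (δ_mix − δ_B)/(δ_A − δ_B)
f_A = (-37.32 − (-24.94)) / (-79.17 − (-24.94))
f_A = -12.38 / -54.23 = 0.2283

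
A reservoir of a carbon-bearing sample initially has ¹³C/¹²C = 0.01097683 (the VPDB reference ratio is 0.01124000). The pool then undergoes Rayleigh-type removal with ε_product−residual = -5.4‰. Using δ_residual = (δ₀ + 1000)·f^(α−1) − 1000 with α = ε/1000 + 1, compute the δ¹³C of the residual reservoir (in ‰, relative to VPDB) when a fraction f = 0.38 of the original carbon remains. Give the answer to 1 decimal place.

δ₀ = (0.01097683/0.01124000 − 1)×1000 = (0.976586 − 1)×1000 = -23.414‰
α − 1 = ε/1000 = -0.0054
f^(α−1) = 0.38^(-0.0054) = 1.005239
δ_res = (-23.414 + 1000) × 1.005239 − 1000 = 981.702 − 1000 = -18.30‰

-18.3‰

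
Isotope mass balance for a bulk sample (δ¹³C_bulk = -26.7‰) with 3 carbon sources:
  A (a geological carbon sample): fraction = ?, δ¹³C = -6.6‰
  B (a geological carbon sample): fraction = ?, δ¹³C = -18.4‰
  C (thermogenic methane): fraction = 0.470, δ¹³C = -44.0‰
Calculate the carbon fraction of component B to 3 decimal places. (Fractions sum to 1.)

0.214

Let f_B and f_A be the unknown fractions; fractions sum to 1 so f_B + f_A = 0.530.
Mass balance: Σ fᵢ·δᵢ = δ_bulk ⇒ f_B·(-18.4) + f_A·(-6.6) = -26.7 − (-20.680) = -6.020
Substitute f_A = 0.530 − f_B:
f_B·(-18.4 − -6.6) = -6.020 − 0.530×(-6.6) = -2.522
f_B = -2.522 / -11.8 = 0.2137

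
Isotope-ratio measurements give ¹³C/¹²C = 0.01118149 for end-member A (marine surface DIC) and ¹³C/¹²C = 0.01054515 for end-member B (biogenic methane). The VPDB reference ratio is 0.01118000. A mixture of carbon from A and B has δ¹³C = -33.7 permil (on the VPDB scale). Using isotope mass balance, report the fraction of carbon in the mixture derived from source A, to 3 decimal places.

0.406

δ_A = (0.01118149/0.01118000 − 1)×1000 = (1.000133 − 1)×1000 = 0.133 permil
δ_B = (0.01054515/0.01118000 − 1)×1000 = (0.943216 − 1)×1000 = -56.784 permil
f_A = (δ_mix − δ_B)/(δ_A − δ_B) = (-33.7 − (-56.784))/(0.133 − (-56.784))
f_A = 23.084 / 56.918 = 0.4056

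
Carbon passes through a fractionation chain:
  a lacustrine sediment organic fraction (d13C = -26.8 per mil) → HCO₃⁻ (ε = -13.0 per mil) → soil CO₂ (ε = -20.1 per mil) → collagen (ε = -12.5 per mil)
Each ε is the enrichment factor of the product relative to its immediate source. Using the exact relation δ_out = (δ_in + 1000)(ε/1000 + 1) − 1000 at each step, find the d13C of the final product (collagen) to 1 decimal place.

-70.5 per mil

step 1: δ = (-26.80 + 1000)·(-13.0/1000 + 1) − 1000 = -39.45 per mil
step 2: δ = (-39.45 + 1000)·(-20.1/1000 + 1) − 1000 = -58.76 per mil
step 3: δ = (-58.76 + 1000)·(-12.5/1000 + 1) − 1000 = -70.52 per mil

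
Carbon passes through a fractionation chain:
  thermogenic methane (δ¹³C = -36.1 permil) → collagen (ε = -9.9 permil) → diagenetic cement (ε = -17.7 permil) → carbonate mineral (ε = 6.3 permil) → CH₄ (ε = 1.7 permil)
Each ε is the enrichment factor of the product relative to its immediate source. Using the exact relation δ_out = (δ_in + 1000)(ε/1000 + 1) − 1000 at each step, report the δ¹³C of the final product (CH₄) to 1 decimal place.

-55.0 permil

step 1: δ = (-36.10 + 1000)·(-9.9/1000 + 1) − 1000 = -45.64 permil
step 2: δ = (-45.64 + 1000)·(-17.7/1000 + 1) − 1000 = -62.53 permil
step 3: δ = (-62.53 + 1000)·(6.3/1000 + 1) − 1000 = -56.63 permil
step 4: δ = (-56.63 + 1000)·(1.7/1000 + 1) − 1000 = -55.02 permil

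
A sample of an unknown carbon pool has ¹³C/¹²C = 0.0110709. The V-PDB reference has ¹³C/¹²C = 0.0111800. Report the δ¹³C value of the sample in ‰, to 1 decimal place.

δ¹³C = (R_sample / R_standard − 1) × 1000
R_sample / R_standard = 0.0110709 / 0.0111800 = 0.990242
δ¹³C = (0.990242 − 1) × 1000 = -9.76‰

-9.8‰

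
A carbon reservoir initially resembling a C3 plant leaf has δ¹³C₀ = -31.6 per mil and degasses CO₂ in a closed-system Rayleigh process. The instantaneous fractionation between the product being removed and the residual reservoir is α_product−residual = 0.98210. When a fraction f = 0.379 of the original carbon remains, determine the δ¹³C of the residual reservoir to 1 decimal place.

-14.6 per mil

Rayleigh residual: δ_res = (δ₀ + 1000)·f^(α−1) − 1000
α − 1 = -0.01790
f^(α−1) = 0.379^(-0.01790) = 1.017519
δ_res = (-31.6 + 1000) × 1.017519 − 1000 = 985.365 − 1000 = -14.63 per mil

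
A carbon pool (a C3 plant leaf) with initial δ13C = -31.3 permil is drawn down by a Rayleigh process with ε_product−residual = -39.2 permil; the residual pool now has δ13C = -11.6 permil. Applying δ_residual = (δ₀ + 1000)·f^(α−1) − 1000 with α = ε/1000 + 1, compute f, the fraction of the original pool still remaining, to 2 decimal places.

α − 1 = ε/1000 = -0.0392
(δ_res + 1000)/(δ₀ + 1000) = (-11.6 + 1000)/(-31.3 + 1000) = 988.4/968.7 = 1.020337
f = 1.020337^(1/-0.0392) = exp(ln(1.020337)/-0.0392) = exp(0.02013/-0.0392)
f = exp(-0.5136) = 0.5983

0.60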